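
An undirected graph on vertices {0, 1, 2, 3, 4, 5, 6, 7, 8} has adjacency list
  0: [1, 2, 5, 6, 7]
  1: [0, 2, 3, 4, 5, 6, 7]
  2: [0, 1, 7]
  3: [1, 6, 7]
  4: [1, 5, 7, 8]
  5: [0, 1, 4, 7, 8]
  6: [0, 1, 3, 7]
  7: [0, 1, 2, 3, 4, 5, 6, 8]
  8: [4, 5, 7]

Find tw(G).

3

A width-3 tree decomposition is:
Bags: B1 = {0, 1, 2, 7}  B2 = {0, 1, 5, 7}  B3 = {1, 4, 5, 7}  B4 = {0, 1, 6, 7}  B5 = {4, 5, 7, 8}  B6 = {1, 3, 6, 7}
Tree: B1–B2, B2–B3, B2–B4, B3–B5, B4–B6
Each bag holds 4 vertices, so the decomposition has width 3, which upper-bounds the treewidth. On the other hand G contains the 4-clique {4, 5, 7, 8}. A clique must lie in a single bag of any decomposition, so no decomposition can have width below 3. Therefore the treewidth is 3.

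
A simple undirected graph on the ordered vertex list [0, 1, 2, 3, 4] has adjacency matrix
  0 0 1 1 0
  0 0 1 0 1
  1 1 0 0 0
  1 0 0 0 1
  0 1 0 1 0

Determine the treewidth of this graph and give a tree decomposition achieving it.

Treewidth 2.
Bags: B1 = {1, 3, 4}  B2 = {0, 1, 3}  B3 = {0, 1, 2}
Tree: B1–B2, B2–B3

The largest bag has 3 vertices, giving width 2; this decomposition certifies tw(G) ≤ 2. Since 1–4–3–0–2–1 is a cycle in G, G is not acyclic. Forests are exactly the graphs of treewidth ≤ 1, so tw(G) ≥ 2. Combining the bounds, tw(G) = 2.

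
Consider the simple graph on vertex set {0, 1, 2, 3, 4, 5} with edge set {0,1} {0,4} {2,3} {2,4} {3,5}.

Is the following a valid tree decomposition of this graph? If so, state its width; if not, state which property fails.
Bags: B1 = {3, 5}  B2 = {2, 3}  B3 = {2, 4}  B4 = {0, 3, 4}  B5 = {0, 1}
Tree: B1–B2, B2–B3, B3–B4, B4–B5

No — bags containing vertex 3 are not connected in the tree.

A tree decomposition must satisfy three properties: every vertex lies in some bag; for every edge, both endpoints lie together in some bag; and for every vertex, the bags containing it form a connected subtree. Here bags containing vertex 3 are not connected in the tree, so the decomposition is invalid.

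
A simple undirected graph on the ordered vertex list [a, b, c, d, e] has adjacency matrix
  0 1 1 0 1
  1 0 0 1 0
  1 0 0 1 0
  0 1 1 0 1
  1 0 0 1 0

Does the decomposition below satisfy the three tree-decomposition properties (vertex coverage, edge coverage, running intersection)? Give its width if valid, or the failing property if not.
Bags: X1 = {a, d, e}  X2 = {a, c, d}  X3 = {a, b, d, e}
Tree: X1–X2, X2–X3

A tree decomposition must satisfy three properties: every vertex lies in some bag; for every edge, both endpoints lie together in some bag; and for every vertex, the bags containing it form a connected subtree. Here bags containing vertex e are not connected in the tree, so the decomposition is invalid.

No — bags containing vertex e are not connected in the tree.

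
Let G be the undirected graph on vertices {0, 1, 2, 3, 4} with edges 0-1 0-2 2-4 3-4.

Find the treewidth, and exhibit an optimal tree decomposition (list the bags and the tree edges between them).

Treewidth 1.
Bags: B1 = {3, 4}  B2 = {2, 4}  B3 = {0, 2}  B4 = {0, 1}
Tree: B1–B2, B2–B3, B3–B4

Every bag has size at most 2, so the width is 2 − 1 = 1 and tw(G) ≤ 1. Any graph with an edge has treewidth ≥ 1, and G has the edge 3–4. The upper and lower bounds meet at 1, so that is the treewidth.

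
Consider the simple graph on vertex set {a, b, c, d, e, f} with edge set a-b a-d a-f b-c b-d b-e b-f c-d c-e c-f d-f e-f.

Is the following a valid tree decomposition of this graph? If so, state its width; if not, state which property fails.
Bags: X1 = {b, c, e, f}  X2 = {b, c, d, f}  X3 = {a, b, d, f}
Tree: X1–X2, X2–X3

Yes; width 3.

Checking the three conditions: (i) the bags cover all of {a, b, c, d, e, f}; (ii) for each edge, some bag contains both endpoints; (iii) the bags containing any fixed vertex form a subtree. All hold, so the decomposition is valid with width 4 − 1 = 3.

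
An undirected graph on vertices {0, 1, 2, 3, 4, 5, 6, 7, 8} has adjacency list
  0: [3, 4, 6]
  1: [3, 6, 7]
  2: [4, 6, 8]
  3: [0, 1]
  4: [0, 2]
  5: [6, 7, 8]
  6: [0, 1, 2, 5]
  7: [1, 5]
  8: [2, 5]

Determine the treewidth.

3

A width-3 tree decomposition is:
Bags: B1 = {1, 5, 7, 8}  B2 = {1, 5, 6, 8}  B3 = {1, 2, 6, 8}  B4 = {1, 2, 3, 6}  B5 = {0, 2, 3, 6}  B6 = {0, 2, 3, 4}
Tree: B1–B2, B2–B3, B3–B4, B4–B5, B5–B6
The largest bag has 4 vertices, giving width 3; this decomposition certifies tw(G) ≤ 3. For the lower bound: the 4 vertex sets {5,7,8}, {1}, {6}, {0,2,3,4} are disjoint, each induces a connected subgraph, and every pair is joined by at least one edge of G. Contracting each set to a single vertex therefore yields K_{4} as a minor, and since treewidth is minor-monotone, tw(G) ≥ tw(K_{4}) = 3. Therefore the treewidth is 3.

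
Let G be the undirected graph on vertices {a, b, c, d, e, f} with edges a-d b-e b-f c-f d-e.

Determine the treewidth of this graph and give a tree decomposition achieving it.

Treewidth 1.
One such decomposition:
Bags: B1 = {a, d}  B2 = {d, e}  B3 = {b, e}  B4 = {b, f}  B5 = {c, f}
Tree: B1–B2, B2–B3, B3–B4, B4–B5

The largest bag has 2 vertices, giving width 1; this decomposition certifies tw(G) ≤ 1. G has an edge, so its treewidth is at least 1. Therefore the treewidth is 1.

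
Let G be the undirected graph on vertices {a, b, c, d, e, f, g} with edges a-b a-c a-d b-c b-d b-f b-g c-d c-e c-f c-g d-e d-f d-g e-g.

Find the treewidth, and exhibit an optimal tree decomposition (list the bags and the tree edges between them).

Treewidth 3.
One such decomposition:
Bags: B1 = {b, c, d, g}  B2 = {b, c, d, f}  B3 = {c, d, e, g}  B4 = {a, b, c, d}
Tree: B1–B2, B1–B3, B2–B4

The largest bag has 4 vertices, giving width 3; this decomposition certifies tw(G) ≤ 3. Conversely, {c, d, e, g} is a clique of size 4, and the vertices of any clique must share a bag in every tree decomposition; so some bag has ≥ 4 vertices and tw(G) ≥ 3. Hence tw(G) = 3 exactly.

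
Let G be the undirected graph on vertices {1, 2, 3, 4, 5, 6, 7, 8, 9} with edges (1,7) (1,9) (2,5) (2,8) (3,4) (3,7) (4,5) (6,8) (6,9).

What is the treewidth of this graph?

A width-2 tree decomposition is:
Bags: B1 = {2, 5, 8}  B2 = {4, 5, 8}  B3 = {3, 4, 8}  B4 = {3, 7, 8}  B5 = {1, 7, 8}  B6 = {1, 8, 9}  B7 = {6, 8, 9}
Tree: B1–B2, B2–B3, B3–B4, B4–B5, B5–B6, B6–B7
Each bag holds 3 vertices, so the decomposition has width 2, which upper-bounds the treewidth. The edges 8–2–5–4–3–7–1–9–6–8 form a cycle, so G is not a tree and its treewidth is at least 2. Combining the bounds, tw(G) = 2.

2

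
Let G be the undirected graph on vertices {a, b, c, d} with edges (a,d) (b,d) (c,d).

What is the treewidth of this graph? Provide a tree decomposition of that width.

The largest bag has 2 vertices, giving width 1; this decomposition certifies tw(G) ≤ 1. Since G has at least one edge (e.g. d–c), it is not an edgeless graph, so tw(G) ≥ 1. The upper and lower bounds meet at 1, so that is the treewidth.

Treewidth 1.
Bags: B1 = {c, d}  B2 = {a, d}  B3 = {b, d}
Tree: B1–B2, B1–B3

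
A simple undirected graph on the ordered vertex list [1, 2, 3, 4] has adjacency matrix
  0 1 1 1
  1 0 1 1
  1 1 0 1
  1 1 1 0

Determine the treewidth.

A width-3 tree decomposition is:
Bags: B1 = {1, 2, 3, 4}
Tree: (single bag)
A single bag containing all 4 vertices is trivially a valid decomposition of width 3. For the lower bound, the 4 vertices {1, 2, 3, 4} are pairwise adjacent, and any tree decomposition puts a clique entirely inside one bag — forcing width ≥ 3. Combining the bounds, tw(G) = 3.

3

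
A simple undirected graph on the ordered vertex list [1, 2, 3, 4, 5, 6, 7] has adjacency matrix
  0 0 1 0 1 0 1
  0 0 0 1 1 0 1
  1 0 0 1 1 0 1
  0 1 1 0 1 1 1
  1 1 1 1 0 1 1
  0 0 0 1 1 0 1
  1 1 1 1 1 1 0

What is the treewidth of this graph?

3

A width-3 tree decomposition is:
Bags: B1 = {2, 4, 5, 7}  B2 = {3, 4, 5, 7}  B3 = {4, 5, 6, 7}  B4 = {1, 3, 5, 7}
Tree: B1–B2, B1–B3, B2–B4
The largest bag has 4 vertices, giving width 3; this decomposition certifies tw(G) ≤ 3. Conversely, {1, 3, 5, 7} is a clique of size 4, and the vertices of any clique must share a bag in every tree decomposition; so some bag has ≥ 4 vertices and tw(G) ≥ 3. Therefore the treewidth is 3.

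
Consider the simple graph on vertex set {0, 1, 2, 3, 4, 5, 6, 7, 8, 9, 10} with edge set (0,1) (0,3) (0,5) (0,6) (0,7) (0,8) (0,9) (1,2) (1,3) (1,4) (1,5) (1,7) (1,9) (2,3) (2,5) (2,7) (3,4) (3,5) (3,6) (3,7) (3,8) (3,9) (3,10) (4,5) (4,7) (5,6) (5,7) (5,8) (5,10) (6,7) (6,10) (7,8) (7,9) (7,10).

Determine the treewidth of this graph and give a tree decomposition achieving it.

Treewidth 4.
Bags: B1 = {0, 3, 5, 6, 7}  B2 = {0, 3, 5, 7, 8}  B3 = {0, 1, 3, 5, 7}  B4 = {3, 5, 6, 7, 10}  B5 = {1, 3, 4, 5, 7}  B6 = {0, 1, 3, 7, 9}  B7 = {1, 2, 3, 5, 7}
Tree: B1–B2, B1–B3, B1–B4, B3–B5, B3–B6, B5–B7

Each bag holds 5 vertices, so the decomposition has width 4, which upper-bounds the treewidth. For the lower bound, the 5 vertices {0, 1, 3, 7, 9} are pairwise adjacent, and any tree decomposition puts a clique entirely inside one bag — forcing width ≥ 4. Hence tw(G) = 4 exactly.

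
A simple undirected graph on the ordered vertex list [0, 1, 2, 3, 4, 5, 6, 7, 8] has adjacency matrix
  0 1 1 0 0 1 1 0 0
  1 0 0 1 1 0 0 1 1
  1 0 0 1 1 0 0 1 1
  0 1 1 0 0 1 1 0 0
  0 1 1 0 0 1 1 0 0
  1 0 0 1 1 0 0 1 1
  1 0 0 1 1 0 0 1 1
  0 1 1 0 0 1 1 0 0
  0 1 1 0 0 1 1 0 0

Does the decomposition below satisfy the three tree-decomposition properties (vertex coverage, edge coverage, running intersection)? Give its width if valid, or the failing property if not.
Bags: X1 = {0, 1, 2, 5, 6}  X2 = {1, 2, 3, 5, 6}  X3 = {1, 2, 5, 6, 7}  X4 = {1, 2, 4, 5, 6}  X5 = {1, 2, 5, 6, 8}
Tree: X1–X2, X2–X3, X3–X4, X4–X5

Yes; width 4.

Vertex coverage: the bags together contain {0, 1, 2, 3, 4, 5, 6, 7, 8}, the full vertex set. Edge coverage: each edge of G has both endpoints in at least one bag. Running intersection: for every vertex, the bags containing it form a connected subtree. All three properties hold, so this is a valid tree decomposition of width max|bag| − 1 = 4, and hence tw(G) ≤ 4.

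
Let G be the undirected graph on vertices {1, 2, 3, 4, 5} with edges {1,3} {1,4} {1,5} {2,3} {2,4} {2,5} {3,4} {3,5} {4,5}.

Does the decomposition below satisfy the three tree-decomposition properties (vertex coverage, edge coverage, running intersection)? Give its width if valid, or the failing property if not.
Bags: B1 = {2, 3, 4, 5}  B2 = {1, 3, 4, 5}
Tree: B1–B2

Vertex coverage: the bags together contain {1, 2, 3, 4, 5}, the full vertex set. Edge coverage: each edge of G has both endpoints in at least one bag. Running intersection: for every vertex, the bags containing it form a connected subtree. All three properties hold, so this is a valid tree decomposition of width max|bag| − 1 = 3, and hence tw(G) ≤ 3.

Yes; width 3.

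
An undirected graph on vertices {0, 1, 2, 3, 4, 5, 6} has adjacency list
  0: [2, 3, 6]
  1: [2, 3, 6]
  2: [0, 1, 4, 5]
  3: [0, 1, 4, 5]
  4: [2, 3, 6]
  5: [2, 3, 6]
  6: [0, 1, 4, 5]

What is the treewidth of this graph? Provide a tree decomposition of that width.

The largest bag has 4 vertices, giving width 3; this decomposition certifies tw(G) ≤ 3. For the lower bound: the 4 vertex sets {0,3}, {1,2}, {6}, {4} are disjoint, each induces a connected subgraph, and every pair is joined by at least one edge of G. Contracting each set to a single vertex therefore yields K_{4} as a minor, and since treewidth is minor-monotone, tw(G) ≥ tw(K_{4}) = 3. Hence tw(G) = 3 exactly.

Treewidth 3.
One optimal decomposition is:
Bags: B1 = {0, 2, 3, 6}  B2 = {1, 2, 3, 6}  B3 = {2, 3, 4, 6}  B4 = {2, 3, 5, 6}
Tree: B1–B2, B2–B3, B3–B4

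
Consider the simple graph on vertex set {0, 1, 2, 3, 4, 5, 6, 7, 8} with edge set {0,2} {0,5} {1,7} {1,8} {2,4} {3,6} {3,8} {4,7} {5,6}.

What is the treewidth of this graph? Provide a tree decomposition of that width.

Treewidth 2.
Bags: B1 = {1, 3, 8}  B2 = {1, 3, 6}  B3 = {1, 5, 6}  B4 = {0, 1, 5}  B5 = {0, 1, 2}  B6 = {1, 2, 4}  B7 = {1, 4, 7}
Tree: B1–B2, B2–B3, B3–B4, B4–B5, B5–B6, B6–B7

The largest bag has 3 vertices, giving width 2; this decomposition certifies tw(G) ≤ 2. The edges 1–8–3–6–5–0–2–4–7–1 form a cycle, so G is not a tree and its treewidth is at least 2. Hence tw(G) = 2 exactly.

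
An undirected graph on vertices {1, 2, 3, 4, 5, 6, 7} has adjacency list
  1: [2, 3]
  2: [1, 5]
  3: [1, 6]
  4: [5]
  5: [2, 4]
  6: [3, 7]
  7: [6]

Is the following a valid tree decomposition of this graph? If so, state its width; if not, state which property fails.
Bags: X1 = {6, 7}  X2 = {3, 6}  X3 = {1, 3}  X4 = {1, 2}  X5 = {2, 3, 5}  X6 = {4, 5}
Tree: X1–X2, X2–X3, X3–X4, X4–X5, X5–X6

No — bags containing vertex 3 are not connected in the tree.

A tree decomposition must satisfy three properties: every vertex lies in some bag; for every edge, both endpoints lie together in some bag; and for every vertex, the bags containing it form a connected subtree. Here bags containing vertex 3 are not connected in the tree, so the decomposition is invalid.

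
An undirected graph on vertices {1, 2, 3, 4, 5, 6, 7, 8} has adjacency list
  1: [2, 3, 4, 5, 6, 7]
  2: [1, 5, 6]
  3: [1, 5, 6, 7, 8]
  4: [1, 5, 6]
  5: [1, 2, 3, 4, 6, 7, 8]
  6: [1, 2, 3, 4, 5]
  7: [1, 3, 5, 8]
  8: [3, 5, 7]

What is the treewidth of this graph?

3

A width-3 tree decomposition is:
Bags: B1 = {1, 3, 5, 6}  B2 = {1, 4, 5, 6}  B3 = {1, 3, 5, 7}  B4 = {3, 5, 7, 8}  B5 = {1, 2, 5, 6}
Tree: B1–B2, B1–B3, B3–B4, B1–B5
Every bag has size at most 4, so the width is 4 − 1 = 3 and tw(G) ≤ 3. For the lower bound, the 4 vertices {3, 5, 7, 8} are pairwise adjacent, and any tree decomposition puts a clique entirely inside one bag — forcing width ≥ 3. The upper and lower bounds meet at 3, so that is the treewidth.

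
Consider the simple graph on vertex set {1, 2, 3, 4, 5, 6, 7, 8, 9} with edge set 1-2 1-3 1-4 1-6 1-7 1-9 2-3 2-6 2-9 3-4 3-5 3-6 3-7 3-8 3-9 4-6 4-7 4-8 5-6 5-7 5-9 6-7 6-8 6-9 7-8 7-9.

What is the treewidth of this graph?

A width-4 tree decomposition is:
Bags: B1 = {3, 5, 6, 7, 9}  B2 = {1, 3, 6, 7, 9}  B3 = {1, 2, 3, 6, 9}  B4 = {1, 3, 4, 6, 7}  B5 = {3, 4, 6, 7, 8}
Tree: B1–B2, B2–B3, B2–B4, B4–B5
Every bag has size at most 5, so the width is 5 − 1 = 4 and tw(G) ≤ 4. On the other hand G contains the 5-clique {1, 2, 3, 6, 9}. A clique must lie in a single bag of any decomposition, so no decomposition can have width below 4. The upper and lower bounds meet at 4, so that is the treewidth.

4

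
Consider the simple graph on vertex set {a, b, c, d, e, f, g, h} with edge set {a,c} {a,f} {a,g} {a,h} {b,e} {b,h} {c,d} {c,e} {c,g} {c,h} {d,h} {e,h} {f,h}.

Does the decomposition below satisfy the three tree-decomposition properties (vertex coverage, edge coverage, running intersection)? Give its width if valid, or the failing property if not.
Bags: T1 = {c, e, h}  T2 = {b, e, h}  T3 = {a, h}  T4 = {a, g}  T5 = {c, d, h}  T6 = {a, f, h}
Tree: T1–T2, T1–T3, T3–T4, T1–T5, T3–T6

A tree decomposition must satisfy three properties: every vertex lies in some bag; for every edge, both endpoints lie together in some bag; and for every vertex, the bags containing it form a connected subtree. Here edge (c,a) lies in no bag, so the decomposition is invalid.

No — edge (c,a) lies in no bag.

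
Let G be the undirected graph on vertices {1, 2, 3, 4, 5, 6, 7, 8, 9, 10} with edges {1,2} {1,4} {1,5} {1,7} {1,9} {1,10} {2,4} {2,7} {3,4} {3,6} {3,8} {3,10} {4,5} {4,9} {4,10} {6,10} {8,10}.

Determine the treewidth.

2

A width-2 tree decomposition is:
Bags: B1 = {3, 4, 10}  B2 = {1, 4, 10}  B3 = {3, 8, 10}  B4 = {1, 4, 5}  B5 = {1, 4, 9}  B6 = {3, 6, 10}  B7 = {1, 2, 4}  B8 = {1, 2, 7}
Tree: B1–B2, B1–B3, B2–B4, B4–B5, B3–B6, B2–B7, B7–B8
Each bag holds 3 vertices, so the decomposition has width 2, which upper-bounds the treewidth. For the lower bound, the 3 vertices {3, 8, 10} are pairwise adjacent, and any tree decomposition puts a clique entirely inside one bag — forcing width ≥ 2. Combining the bounds, tw(G) = 2.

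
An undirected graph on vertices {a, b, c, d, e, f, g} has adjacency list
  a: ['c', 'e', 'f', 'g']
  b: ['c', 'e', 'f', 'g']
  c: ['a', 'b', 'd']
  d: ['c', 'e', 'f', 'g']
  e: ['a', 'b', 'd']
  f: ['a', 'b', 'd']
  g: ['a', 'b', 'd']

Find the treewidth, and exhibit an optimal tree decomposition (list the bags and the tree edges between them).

Every bag has size at most 4, so the width is 4 − 1 = 3 and tw(G) ≤ 3. For the lower bound: the 4 vertex sets {c,d}, {a,g}, {b}, {f} are disjoint, each induces a connected subgraph, and every pair is joined by at least one edge of G. Contracting each set to a single vertex therefore yields K_{4} as a minor, and since treewidth is minor-monotone, tw(G) ≥ tw(K_{4}) = 3. Therefore the treewidth is 3.

Treewidth 3.
One such decomposition:
Bags: B1 = {a, b, c, d}  B2 = {a, b, d, g}  B3 = {a, b, d, f}  B4 = {a, b, d, e}
Tree: B1–B2, B2–B3, B3–B4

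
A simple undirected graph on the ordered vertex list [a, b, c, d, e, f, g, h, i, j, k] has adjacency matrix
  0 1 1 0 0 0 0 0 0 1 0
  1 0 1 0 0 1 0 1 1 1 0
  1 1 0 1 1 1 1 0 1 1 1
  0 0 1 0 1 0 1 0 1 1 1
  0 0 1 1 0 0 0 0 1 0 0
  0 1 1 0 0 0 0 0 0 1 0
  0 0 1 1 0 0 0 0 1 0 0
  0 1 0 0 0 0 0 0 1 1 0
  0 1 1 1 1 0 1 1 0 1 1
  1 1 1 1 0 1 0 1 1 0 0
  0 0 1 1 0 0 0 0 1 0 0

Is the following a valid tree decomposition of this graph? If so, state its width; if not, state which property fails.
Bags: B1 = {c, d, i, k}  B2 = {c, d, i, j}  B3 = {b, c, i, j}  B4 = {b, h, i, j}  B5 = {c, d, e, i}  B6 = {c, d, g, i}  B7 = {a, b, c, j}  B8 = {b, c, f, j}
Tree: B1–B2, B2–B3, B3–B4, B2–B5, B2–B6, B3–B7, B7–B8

Yes; width 3.

Every vertex of G appears in some bag (union = {a, b, c, d, e, f, g, h, i, j, k}); every edge is covered by a bag; and for each vertex v the set of bags containing v is connected in the bag tree. The decomposition is therefore valid. The largest bag has 4 vertices, so the width is 3.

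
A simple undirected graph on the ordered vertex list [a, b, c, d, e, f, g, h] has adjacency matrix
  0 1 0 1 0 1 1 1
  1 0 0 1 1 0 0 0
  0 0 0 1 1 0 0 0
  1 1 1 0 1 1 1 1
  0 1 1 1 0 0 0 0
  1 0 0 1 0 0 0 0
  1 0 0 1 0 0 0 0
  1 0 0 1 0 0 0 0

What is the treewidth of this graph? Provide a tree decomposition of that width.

Treewidth 2.
One such decomposition:
Bags: B1 = {a, b, d}  B2 = {a, d, f}  B3 = {a, d, h}  B4 = {a, d, g}  B5 = {b, d, e}  B6 = {c, d, e}
Tree: B1–B2, B1–B3, B2–B4, B1–B5, B5–B6

The largest bag has 3 vertices, giving width 2; this decomposition certifies tw(G) ≤ 2. Conversely, {c, d, e} is a clique of size 3, and the vertices of any clique must share a bag in every tree decomposition; so some bag has ≥ 3 vertices and tw(G) ≥ 2. The upper and lower bounds meet at 2, so that is the treewidth.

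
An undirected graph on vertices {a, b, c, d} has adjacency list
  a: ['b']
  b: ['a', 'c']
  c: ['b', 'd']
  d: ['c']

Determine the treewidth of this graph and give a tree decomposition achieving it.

Every bag has size at most 2, so the width is 2 − 1 = 1 and tw(G) ≤ 1. Since G has at least one edge (e.g. c–b), it is not an edgeless graph, so tw(G) ≥ 1. The upper and lower bounds meet at 1, so that is the treewidth.

Treewidth 1.
Bags: B1 = {b, c}  B2 = {a, b}  B3 = {c, d}
Tree: B1–B2, B1–B3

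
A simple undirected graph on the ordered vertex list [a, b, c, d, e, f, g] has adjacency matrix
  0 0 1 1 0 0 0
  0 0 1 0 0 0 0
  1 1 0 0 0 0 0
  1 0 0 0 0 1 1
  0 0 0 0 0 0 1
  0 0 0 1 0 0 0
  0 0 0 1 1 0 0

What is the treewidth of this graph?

A width-1 tree decomposition is:
Bags: B1 = {d, g}  B2 = {a, d}  B3 = {a, c}  B4 = {b, c}  B5 = {d, f}  B6 = {e, g}
Tree: B1–B2, B2–B3, B3–B4, B1–B5, B1–B6
Every bag has size at most 2, so the width is 2 − 1 = 1 and tw(G) ≤ 1. G has an edge, so its treewidth is at least 1. The upper and lower bounds meet at 1, so that is the treewidth.

1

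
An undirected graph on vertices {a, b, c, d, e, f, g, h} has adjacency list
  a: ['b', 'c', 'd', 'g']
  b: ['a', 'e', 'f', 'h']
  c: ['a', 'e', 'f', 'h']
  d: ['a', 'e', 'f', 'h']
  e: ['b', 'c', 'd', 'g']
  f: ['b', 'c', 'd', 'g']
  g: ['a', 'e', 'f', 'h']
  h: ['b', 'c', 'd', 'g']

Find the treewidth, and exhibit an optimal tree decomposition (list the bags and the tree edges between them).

Treewidth 4.
Bags: B1 = {b, c, d, e, g}  B2 = {a, b, c, d, g}  B3 = {b, c, d, g, h}  B4 = {b, c, d, f, g}
Tree: B1–B2, B2–B3, B3–B4

Every bag has size at most 5, so the width is 5 − 1 = 4 and tw(G) ≤ 4. For the lower bound: the 5 vertex sets {b,e}, {a,c}, {d,h}, {g}, {f} are disjoint, each induces a connected subgraph, and every pair is joined by at least one edge of G. Contracting each set to a single vertex therefore yields K_{5} as a minor, and since treewidth is minor-monotone, tw(G) ≥ tw(K_{5}) = 4. Hence tw(G) = 4 exactly.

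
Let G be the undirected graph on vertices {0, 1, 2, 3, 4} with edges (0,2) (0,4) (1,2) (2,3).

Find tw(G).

A width-1 tree decomposition is:
Bags: B1 = {1, 2}  B2 = {2, 3}  B3 = {0, 2}  B4 = {0, 4}
Tree: B1–B2, B1–B3, B3–B4
Every bag has size at most 2, so the width is 2 − 1 = 1 and tw(G) ≤ 1. Since G has at least one edge (e.g. 1–2), it is not an edgeless graph, so tw(G) ≥ 1. Combining the bounds, tw(G) = 1.

1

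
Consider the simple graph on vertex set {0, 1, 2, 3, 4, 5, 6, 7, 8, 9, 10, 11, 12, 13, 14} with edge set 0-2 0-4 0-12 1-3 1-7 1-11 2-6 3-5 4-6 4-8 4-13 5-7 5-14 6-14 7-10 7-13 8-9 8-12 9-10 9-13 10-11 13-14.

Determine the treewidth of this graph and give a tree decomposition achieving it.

Treewidth 3.
One such decomposition:
Bags: B1 = {0, 2, 6, 12}  B2 = {0, 4, 6, 12}  B3 = {4, 6, 8, 12}  B4 = {4, 6, 8, 14}  B5 = {4, 8, 13, 14}  B6 = {8, 9, 13, 14}  B7 = {5, 9, 13, 14}  B8 = {5, 7, 9, 13}  B9 = {5, 7, 9, 10}  B10 = {3, 5, 7, 10}  B11 = {1, 3, 7, 10}  B12 = {1, 3, 10, 11}
Tree: B1–B2, B2–B3, B3–B4, B4–B5, B5–B6, B6–B7, B7–B8, B8–B9, B9–B10, B10–B11, B11–B12

Each bag holds 4 vertices, so the decomposition has width 3, which upper-bounds the treewidth. For the lower bound: the 4 vertex sets {0,2,12}, {6}, {4}, {8,9,13,14} are disjoint, each induces a connected subgraph, and every pair is joined by at least one edge of G. Contracting each set to a single vertex therefore yields K_{4} as a minor, and since treewidth is minor-monotone, tw(G) ≥ tw(K_{4}) = 3. The upper and lower bounds meet at 3, so that is the treewidth.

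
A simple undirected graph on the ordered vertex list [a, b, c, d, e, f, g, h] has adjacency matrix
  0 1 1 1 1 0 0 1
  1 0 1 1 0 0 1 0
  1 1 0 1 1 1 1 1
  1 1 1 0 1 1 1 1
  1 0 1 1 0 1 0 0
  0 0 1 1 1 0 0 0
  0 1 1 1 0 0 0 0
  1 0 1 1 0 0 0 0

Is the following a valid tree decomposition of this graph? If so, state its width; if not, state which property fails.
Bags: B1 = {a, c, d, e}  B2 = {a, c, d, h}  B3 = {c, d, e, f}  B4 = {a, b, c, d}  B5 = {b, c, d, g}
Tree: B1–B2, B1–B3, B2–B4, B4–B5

Yes; width 3.

Every vertex of G appears in some bag (union = {a, b, c, d, e, f, g, h}); every edge is covered by a bag; and for each vertex v the set of bags containing v is connected in the bag tree. The decomposition is therefore valid. The largest bag has 4 vertices, so the width is 3.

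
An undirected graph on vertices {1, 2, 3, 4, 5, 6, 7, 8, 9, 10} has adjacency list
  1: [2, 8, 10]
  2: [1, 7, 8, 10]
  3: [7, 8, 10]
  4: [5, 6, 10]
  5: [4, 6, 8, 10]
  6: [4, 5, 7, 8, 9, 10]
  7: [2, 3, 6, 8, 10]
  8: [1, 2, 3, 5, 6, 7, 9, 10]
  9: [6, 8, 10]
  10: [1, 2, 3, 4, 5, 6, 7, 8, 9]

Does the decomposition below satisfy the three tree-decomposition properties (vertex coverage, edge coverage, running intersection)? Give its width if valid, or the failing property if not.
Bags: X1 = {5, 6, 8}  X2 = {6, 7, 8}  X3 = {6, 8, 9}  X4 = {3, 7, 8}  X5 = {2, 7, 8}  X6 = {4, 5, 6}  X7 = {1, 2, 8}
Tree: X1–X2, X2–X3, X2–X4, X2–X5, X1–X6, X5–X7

No — vertex 10 appears in no bag.

A tree decomposition must satisfy three properties: every vertex lies in some bag; for every edge, both endpoints lie together in some bag; and for every vertex, the bags containing it form a connected subtree. Here vertex 10 appears in no bag, so the decomposition is invalid.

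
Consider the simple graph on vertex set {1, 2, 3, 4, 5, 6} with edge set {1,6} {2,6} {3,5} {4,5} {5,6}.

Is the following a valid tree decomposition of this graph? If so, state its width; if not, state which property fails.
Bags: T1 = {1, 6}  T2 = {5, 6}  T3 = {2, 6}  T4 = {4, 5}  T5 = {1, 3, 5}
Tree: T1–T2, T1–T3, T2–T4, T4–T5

A tree decomposition must satisfy three properties: every vertex lies in some bag; for every edge, both endpoints lie together in some bag; and for every vertex, the bags containing it form a connected subtree. Here bags containing vertex 1 are not connected in the tree, so the decomposition is invalid.

No — bags containing vertex 1 are not connected in the tree.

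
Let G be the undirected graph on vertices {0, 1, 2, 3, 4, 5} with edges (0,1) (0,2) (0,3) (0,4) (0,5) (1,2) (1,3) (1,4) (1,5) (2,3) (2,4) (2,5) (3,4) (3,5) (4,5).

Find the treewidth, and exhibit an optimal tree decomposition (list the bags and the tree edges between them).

Treewidth 5.
One such decomposition:
Bags: B1 = {0, 1, 2, 3, 4, 5}
Tree: (single bag)

With just one bag of size 6, the width is 6 − 1 = 5, so tw(G) ≤ 5. On the other hand G contains the 6-clique {0, 1, 2, 3, 4, 5}. A clique must lie in a single bag of any decomposition, so no decomposition can have width below 5. Therefore the treewidth is 5.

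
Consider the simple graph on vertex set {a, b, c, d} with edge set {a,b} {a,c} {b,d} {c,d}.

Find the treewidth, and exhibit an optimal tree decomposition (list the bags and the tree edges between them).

Treewidth 2.
Bags: B1 = {a, b, c}  B2 = {b, c, d}
Tree: B1–B2

Each bag holds 3 vertices, so the decomposition has width 2, which upper-bounds the treewidth. For the lower bound, G contains the cycle b–a–c–d–b, so G is not a forest; only forests have treewidth ≤ 1, hence tw(G) ≥ 2. Combining the bounds, tw(G) = 2.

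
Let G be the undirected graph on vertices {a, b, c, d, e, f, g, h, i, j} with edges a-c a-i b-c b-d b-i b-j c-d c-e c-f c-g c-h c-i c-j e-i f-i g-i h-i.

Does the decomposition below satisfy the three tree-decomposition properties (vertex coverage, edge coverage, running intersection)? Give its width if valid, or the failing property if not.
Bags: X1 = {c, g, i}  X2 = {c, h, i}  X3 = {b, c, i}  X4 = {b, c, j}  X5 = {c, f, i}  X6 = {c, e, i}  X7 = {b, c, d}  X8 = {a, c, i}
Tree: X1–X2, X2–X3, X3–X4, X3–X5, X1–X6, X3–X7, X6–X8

Yes; width 2.

Every vertex of G appears in some bag (union = {a, b, c, d, e, f, g, h, i, j}); every edge is covered by a bag; and for each vertex v the set of bags containing v is connected in the bag tree. The decomposition is therefore valid. The largest bag has 3 vertices, so the width is 2.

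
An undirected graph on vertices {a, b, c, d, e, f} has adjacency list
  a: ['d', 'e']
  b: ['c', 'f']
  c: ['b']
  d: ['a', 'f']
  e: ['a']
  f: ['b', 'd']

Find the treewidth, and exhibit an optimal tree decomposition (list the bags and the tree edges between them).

Each bag holds 2 vertices, so the decomposition has width 1, which upper-bounds the treewidth. Since G has at least one edge (e.g. c–b), it is not an edgeless graph, so tw(G) ≥ 1. Combining the bounds, tw(G) = 1.

Treewidth 1.
One such decomposition:
Bags: B1 = {b, c}  B2 = {b, f}  B3 = {d, f}  B4 = {a, d}  B5 = {a, e}
Tree: B1–B2, B2–B3, B3–B4, B4–B5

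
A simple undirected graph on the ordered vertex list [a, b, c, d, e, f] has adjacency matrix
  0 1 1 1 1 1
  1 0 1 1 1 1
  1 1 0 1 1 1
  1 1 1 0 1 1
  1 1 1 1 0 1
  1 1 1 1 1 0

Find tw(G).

A width-5 tree decomposition is:
Bags: B1 = {a, b, c, d, e, f}
Tree: (single bag)
A single bag containing all 6 vertices is trivially a valid decomposition of width 5. For the lower bound, the 6 vertices {a, b, c, d, e, f} are pairwise adjacent, and any tree decomposition puts a clique entirely inside one bag — forcing width ≥ 5. Therefore the treewidth is 5.

5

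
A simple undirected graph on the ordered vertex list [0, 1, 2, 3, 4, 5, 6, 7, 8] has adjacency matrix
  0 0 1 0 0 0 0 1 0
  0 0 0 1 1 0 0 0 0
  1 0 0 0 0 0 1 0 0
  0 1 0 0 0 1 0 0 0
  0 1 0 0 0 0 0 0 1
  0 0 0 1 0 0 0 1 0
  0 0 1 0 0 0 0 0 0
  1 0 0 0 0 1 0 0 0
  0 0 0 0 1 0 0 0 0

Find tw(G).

1

A width-1 tree decomposition is:
Bags: B1 = {2, 6}  B2 = {0, 2}  B3 = {0, 7}  B4 = {5, 7}  B5 = {3, 5}  B6 = {1, 3}  B7 = {1, 4}  B8 = {4, 8}
Tree: B1–B2, B2–B3, B3–B4, B4–B5, B5–B6, B6–B7, B7–B8
The largest bag has 2 vertices, giving width 1; this decomposition certifies tw(G) ≤ 1. Since G has at least one edge (e.g. 6–2), it is not an edgeless graph, so tw(G) ≥ 1. Hence tw(G) = 1 exactly.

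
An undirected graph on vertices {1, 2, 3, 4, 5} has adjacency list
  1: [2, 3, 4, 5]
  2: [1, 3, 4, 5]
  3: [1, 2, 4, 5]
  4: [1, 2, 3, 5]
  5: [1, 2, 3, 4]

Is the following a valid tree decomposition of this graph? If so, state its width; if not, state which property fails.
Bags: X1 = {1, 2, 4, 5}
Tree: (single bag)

A tree decomposition must satisfy three properties: every vertex lies in some bag; for every edge, both endpoints lie together in some bag; and for every vertex, the bags containing it form a connected subtree. Here vertex 3 appears in no bag, so the decomposition is invalid.

No — vertex 3 appears in no bag.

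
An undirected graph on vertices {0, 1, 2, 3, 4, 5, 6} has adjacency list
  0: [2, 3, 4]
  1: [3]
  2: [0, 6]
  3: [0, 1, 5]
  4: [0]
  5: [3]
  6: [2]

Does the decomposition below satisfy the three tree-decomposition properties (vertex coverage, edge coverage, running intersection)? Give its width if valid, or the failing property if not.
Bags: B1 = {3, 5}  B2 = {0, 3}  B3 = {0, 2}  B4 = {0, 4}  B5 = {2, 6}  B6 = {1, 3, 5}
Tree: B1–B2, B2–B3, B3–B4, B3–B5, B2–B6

A tree decomposition must satisfy three properties: every vertex lies in some bag; for every edge, both endpoints lie together in some bag; and for every vertex, the bags containing it form a connected subtree. Here bags containing vertex 5 are not connected in the tree, so the decomposition is invalid.

No — bags containing vertex 5 are not connected in the tree.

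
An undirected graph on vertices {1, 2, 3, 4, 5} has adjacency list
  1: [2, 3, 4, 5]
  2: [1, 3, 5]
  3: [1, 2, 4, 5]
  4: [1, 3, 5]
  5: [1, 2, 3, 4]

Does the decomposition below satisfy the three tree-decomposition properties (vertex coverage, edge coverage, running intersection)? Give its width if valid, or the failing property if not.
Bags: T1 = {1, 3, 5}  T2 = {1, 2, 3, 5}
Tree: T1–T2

A tree decomposition must satisfy three properties: every vertex lies in some bag; for every edge, both endpoints lie together in some bag; and for every vertex, the bags containing it form a connected subtree. Here vertex 4 appears in no bag, so the decomposition is invalid.

No — vertex 4 appears in no bag.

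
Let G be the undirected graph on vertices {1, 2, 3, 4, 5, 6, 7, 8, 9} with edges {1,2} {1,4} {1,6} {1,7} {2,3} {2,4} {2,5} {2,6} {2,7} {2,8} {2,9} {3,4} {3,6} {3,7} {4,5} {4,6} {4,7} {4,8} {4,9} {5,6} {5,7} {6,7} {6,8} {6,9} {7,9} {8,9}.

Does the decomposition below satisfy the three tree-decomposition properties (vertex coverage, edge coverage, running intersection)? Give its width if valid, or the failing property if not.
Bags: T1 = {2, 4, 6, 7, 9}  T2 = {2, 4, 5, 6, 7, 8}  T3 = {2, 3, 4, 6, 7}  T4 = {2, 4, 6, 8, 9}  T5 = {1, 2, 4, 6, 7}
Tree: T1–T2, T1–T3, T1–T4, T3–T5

No — bags containing vertex 8 are not connected in the tree.

A tree decomposition must satisfy three properties: every vertex lies in some bag; for every edge, both endpoints lie together in some bag; and for every vertex, the bags containing it form a connected subtree. Here bags containing vertex 8 are not connected in the tree, so the decomposition is invalid.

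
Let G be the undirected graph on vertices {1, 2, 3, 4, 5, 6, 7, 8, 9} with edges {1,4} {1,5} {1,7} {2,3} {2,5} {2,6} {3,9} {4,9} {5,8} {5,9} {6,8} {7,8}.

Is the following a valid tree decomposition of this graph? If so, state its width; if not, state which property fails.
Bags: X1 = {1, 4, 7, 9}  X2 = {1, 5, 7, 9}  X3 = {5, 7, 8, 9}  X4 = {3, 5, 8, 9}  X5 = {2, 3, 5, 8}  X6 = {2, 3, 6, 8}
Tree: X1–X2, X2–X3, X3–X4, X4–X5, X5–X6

Yes; width 3.

Vertex coverage: the bags together contain {1, 2, 3, 4, 5, 6, 7, 8, 9}, the full vertex set. Edge coverage: each edge of G has both endpoints in at least one bag. Running intersection: for every vertex, the bags containing it form a connected subtree. All three properties hold, so this is a valid tree decomposition of width max|bag| − 1 = 3, and hence tw(G) ≤ 3.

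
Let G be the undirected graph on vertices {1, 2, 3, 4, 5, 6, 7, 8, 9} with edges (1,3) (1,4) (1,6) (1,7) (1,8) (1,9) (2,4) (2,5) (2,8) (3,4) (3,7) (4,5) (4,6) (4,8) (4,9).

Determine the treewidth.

A width-2 tree decomposition is:
Bags: B1 = {1, 4, 8}  B2 = {1, 3, 4}  B3 = {1, 3, 7}  B4 = {1, 4, 6}  B5 = {2, 4, 8}  B6 = {1, 4, 9}  B7 = {2, 4, 5}
Tree: B1–B2, B2–B3, B1–B4, B1–B5, B4–B6, B5–B7
Every bag has size at most 3, so the width is 3 − 1 = 2 and tw(G) ≤ 2. For the lower bound, the 3 vertices {1, 4, 8} are pairwise adjacent, and any tree decomposition puts a clique entirely inside one bag — forcing width ≥ 2. Combining the bounds, tw(G) = 2.

2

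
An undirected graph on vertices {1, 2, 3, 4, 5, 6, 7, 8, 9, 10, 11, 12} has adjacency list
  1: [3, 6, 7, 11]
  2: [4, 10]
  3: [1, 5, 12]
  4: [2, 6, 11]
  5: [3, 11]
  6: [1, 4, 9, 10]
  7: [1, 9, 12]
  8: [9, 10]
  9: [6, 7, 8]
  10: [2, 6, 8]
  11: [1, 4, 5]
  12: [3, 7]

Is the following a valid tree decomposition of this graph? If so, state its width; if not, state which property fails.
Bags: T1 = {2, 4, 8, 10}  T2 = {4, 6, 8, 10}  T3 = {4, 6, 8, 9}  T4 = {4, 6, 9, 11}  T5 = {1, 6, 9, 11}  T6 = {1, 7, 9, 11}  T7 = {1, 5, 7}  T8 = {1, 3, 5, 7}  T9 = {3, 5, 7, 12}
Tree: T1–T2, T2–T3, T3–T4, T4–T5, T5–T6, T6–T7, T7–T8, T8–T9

No — edge (11,5) lies in no bag.

A tree decomposition must satisfy three properties: every vertex lies in some bag; for every edge, both endpoints lie together in some bag; and for every vertex, the bags containing it form a connected subtree. Here edge (11,5) lies in no bag, so the decomposition is invalid.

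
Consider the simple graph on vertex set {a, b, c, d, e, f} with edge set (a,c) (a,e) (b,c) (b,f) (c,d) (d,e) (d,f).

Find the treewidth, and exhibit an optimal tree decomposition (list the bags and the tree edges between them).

The largest bag has 3 vertices, giving width 2; this decomposition certifies tw(G) ≤ 2. The edges e–a–c–d–e form a cycle, so G is not a tree and its treewidth is at least 2. Hence tw(G) = 2 exactly.

Treewidth 2.
Bags: B1 = {a, d, e}  B2 = {a, c, d}  B3 = {c, d, f}  B4 = {b, c, f}
Tree: B1–B2, B2–B3, B3–B4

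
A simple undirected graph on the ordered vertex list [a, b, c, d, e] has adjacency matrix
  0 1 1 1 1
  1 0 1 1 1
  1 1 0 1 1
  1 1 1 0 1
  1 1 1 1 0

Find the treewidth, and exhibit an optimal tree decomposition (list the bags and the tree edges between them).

With just one bag of size 5, the width is 5 − 1 = 4, so tw(G) ≤ 4. Conversely, {a, b, c, d, e} is a clique of size 5, and the vertices of any clique must share a bag in every tree decomposition; so some bag has ≥ 5 vertices and tw(G) ≥ 4. Hence tw(G) = 4 exactly.

Treewidth 4.
One such decomposition:
Bags: B1 = {a, b, c, d, e}
Tree: (single bag)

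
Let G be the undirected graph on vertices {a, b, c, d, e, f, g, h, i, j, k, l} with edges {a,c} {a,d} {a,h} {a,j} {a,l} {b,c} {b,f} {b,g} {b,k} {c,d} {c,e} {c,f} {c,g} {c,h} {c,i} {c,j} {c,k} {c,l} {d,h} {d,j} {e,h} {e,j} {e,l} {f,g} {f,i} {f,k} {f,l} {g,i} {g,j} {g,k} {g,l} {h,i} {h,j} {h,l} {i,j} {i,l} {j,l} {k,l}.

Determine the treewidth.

4

A width-4 tree decomposition is:
Bags: B1 = {c, h, i, j, l}  B2 = {a, c, h, j, l}  B3 = {c, g, i, j, l}  B4 = {a, c, d, h, j}  B5 = {c, f, g, i, l}  B6 = {c, e, h, j, l}  B7 = {c, f, g, k, l}  B8 = {b, c, f, g, k}
Tree: B1–B2, B1–B3, B2–B4, B3–B5, B1–B6, B5–B7, B7–B8
The largest bag has 5 vertices, giving width 4; this decomposition certifies tw(G) ≤ 4. Conversely, {a, c, d, h, j} is a clique of size 5, and the vertices of any clique must share a bag in every tree decomposition; so some bag has ≥ 5 vertices and tw(G) ≥ 4. Therefore the treewidth is 4.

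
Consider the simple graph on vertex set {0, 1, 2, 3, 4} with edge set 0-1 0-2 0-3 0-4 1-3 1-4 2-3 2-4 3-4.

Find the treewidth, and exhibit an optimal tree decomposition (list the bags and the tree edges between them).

Treewidth 3.
One such decomposition:
Bags: B1 = {0, 2, 3, 4}  B2 = {0, 1, 3, 4}
Tree: B1–B2

The largest bag has 4 vertices, giving width 3; this decomposition certifies tw(G) ≤ 3. For the lower bound, the 4 vertices {0, 1, 3, 4} are pairwise adjacent, and any tree decomposition puts a clique entirely inside one bag — forcing width ≥ 3. Hence tw(G) = 3 exactly.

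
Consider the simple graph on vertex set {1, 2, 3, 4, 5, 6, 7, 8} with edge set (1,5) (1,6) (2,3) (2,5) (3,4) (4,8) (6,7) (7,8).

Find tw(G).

2

A width-2 tree decomposition is:
Bags: B1 = {4, 7, 8}  B2 = {3, 4, 7}  B3 = {2, 3, 7}  B4 = {2, 5, 7}  B5 = {1, 5, 7}  B6 = {1, 6, 7}
Tree: B1–B2, B2–B3, B3–B4, B4–B5, B5–B6
Each bag holds 3 vertices, so the decomposition has width 2, which upper-bounds the treewidth. Since 7–8–4–3–2–5–1–6–7 is a cycle in G, G is not acyclic. Forests are exactly the graphs of treewidth ≤ 1, so tw(G) ≥ 2. Therefore the treewidth is 2.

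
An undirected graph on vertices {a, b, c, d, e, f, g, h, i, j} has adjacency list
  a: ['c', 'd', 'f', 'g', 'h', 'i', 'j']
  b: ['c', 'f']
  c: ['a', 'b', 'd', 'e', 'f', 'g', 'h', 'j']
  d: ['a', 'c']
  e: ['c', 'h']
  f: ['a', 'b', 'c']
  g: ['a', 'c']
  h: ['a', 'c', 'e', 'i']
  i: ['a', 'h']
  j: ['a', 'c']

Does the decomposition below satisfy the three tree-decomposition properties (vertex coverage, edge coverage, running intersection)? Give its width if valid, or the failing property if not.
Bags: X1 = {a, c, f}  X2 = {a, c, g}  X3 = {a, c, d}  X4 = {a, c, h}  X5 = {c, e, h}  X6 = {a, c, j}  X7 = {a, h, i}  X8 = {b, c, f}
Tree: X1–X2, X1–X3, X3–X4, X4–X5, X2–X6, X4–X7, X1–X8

Checking the three conditions: (i) the bags cover all of {a, b, c, d, e, f, g, h, i, j}; (ii) for each edge, some bag contains both endpoints; (iii) the bags containing any fixed vertex form a subtree. All hold, so the decomposition is valid with width 3 − 1 = 2.

Yes; width 2.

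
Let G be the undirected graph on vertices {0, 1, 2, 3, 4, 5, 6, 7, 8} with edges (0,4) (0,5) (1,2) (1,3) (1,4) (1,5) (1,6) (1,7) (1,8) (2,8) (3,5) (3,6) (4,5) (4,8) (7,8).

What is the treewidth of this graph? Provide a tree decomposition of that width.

Each bag holds 3 vertices, so the decomposition has width 2, which upper-bounds the treewidth. For the lower bound, the 3 vertices {0, 4, 5} are pairwise adjacent, and any tree decomposition puts a clique entirely inside one bag — forcing width ≥ 2. The upper and lower bounds meet at 2, so that is the treewidth.

Treewidth 2.
One optimal decomposition is:
Bags: B1 = {1, 4, 5}  B2 = {1, 3, 5}  B3 = {1, 4, 8}  B4 = {0, 4, 5}  B5 = {1, 3, 6}  B6 = {1, 7, 8}  B7 = {1, 2, 8}
Tree: B1–B2, B1–B3, B1–B4, B2–B5, B3–B6, B6–B7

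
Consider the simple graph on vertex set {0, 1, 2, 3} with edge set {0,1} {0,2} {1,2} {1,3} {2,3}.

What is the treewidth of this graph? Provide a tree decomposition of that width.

The largest bag has 3 vertices, giving width 2; this decomposition certifies tw(G) ≤ 2. Conversely, {0, 1, 2} is a clique of size 3, and the vertices of any clique must share a bag in every tree decomposition; so some bag has ≥ 3 vertices and tw(G) ≥ 2. Hence tw(G) = 2 exactly.

Treewidth 2.
One such decomposition:
Bags: B1 = {0, 1, 2}  B2 = {1, 2, 3}
Tree: B1–B2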